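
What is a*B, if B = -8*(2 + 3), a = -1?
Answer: 40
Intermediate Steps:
B = -40 (B = -8*5 = -40)
a*B = -1*(-40) = 40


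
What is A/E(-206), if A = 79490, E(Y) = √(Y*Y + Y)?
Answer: 7949*√42230/4223 ≈ 386.81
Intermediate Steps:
E(Y) = √(Y + Y²) (E(Y) = √(Y² + Y) = √(Y + Y²))
A/E(-206) = 79490/(√(-206*(1 - 206))) = 79490/(√(-206*(-205))) = 79490/(√42230) = 79490*(√42230/42230) = 7949*√42230/4223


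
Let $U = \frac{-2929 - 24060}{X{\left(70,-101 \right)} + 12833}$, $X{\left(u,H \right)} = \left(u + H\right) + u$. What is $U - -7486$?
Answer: $\frac{96332803}{12872} \approx 7483.9$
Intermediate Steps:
$X{\left(u,H \right)} = H + 2 u$ ($X{\left(u,H \right)} = \left(H + u\right) + u = H + 2 u$)
$U = - \frac{26989}{12872}$ ($U = \frac{-2929 - 24060}{\left(-101 + 2 \cdot 70\right) + 12833} = - \frac{26989}{\left(-101 + 140\right) + 12833} = - \frac{26989}{39 + 12833} = - \frac{26989}{12872} \approx -2.0967$)
$U - -7486 = - \frac{26989}{12872} - -7486 = - \frac{26989}{12872} + 7486 = \frac{96332803}{12872}$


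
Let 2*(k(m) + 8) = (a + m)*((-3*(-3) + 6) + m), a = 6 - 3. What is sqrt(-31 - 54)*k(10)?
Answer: 309*I*sqrt(85)/2 ≈ 1424.4*I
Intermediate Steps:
a = 3
k(m) = -8 + (3 + m)*(15 + m)/2 (k(m) = -8 + ((3 + m)*((-3*(-3) + 6) + m))/2 = -8 + ((3 + m)*((9 + 6) + m))/2 = -8 + ((3 + m)*(15 + m))/2 = -8 + (3 + m)*(15 + m)/2)
sqrt(-31 - 54)*k(10) = sqrt(-31 - 54)*(29/2 + (1/2)*10**2 + 9*10) = sqrt(-85)*(29/2 + (1/2)*100 + 90) = (I*sqrt(85))*(29/2 + 50 + 90) = (I*sqrt(85))*(309/2) = 309*I*sqrt(85)/2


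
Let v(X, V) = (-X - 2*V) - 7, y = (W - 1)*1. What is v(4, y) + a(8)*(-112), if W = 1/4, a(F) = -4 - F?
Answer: 2669/2 ≈ 1334.5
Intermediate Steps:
W = ¼ ≈ 0.25000
y = -¾ (y = (¼ - 1)*1 = -¾*1 = -¾ ≈ -0.75000)
v(X, V) = -7 - X - 2*V
v(4, y) + a(8)*(-112) = (-7 - 1*4 - 2*(-¾)) + (-4 - 1*8)*(-112) = (-7 - 4 + 3/2) + (-4 - 8)*(-112) = -19/2 - 12*(-112) = -19/2 + 1344 = 2669/2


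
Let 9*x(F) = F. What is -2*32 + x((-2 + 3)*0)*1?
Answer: -64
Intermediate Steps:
x(F) = F/9
-2*32 + x((-2 + 3)*0)*1 = -2*32 + (((-2 + 3)*0)/9)*1 = -64 + ((1*0)/9)*1 = -64 + ((⅑)*0)*1 = -64 + 0*1 = -64 + 0 = -64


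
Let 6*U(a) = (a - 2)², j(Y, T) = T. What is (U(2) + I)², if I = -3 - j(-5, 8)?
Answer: 121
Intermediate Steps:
U(a) = (-2 + a)²/6 (U(a) = (a - 2)²/6 = (-2 + a)²/6)
I = -11 (I = -3 - 1*8 = -3 - 8 = -11)
(U(2) + I)² = ((-2 + 2)²/6 - 11)² = ((⅙)*0² - 11)² = ((⅙)*0 - 11)² = (0 - 11)² = (-11)² = 121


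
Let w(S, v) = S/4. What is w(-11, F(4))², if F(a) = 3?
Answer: 121/16 ≈ 7.5625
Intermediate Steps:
w(S, v) = S/4 (w(S, v) = S*(¼) = S/4)
w(-11, F(4))² = ((¼)*(-11))² = (-11/4)² = 121/16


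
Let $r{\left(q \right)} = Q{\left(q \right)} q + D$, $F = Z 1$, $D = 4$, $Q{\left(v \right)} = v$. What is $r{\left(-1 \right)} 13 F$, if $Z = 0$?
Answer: $0$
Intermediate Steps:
$F = 0$ ($F = 0 \cdot 1 = 0$)
$r{\left(q \right)} = 4 + q^{2}$ ($r{\left(q \right)} = q q + 4 = q^{2} + 4 = 4 + q^{2}$)
$r{\left(-1 \right)} 13 F = \left(4 + \left(-1\right)^{2}\right) 13 \cdot 0 = \left(4 + 1\right) 13 \cdot 0 = 5 \cdot 13 \cdot 0 = 65 \cdot 0 = 0$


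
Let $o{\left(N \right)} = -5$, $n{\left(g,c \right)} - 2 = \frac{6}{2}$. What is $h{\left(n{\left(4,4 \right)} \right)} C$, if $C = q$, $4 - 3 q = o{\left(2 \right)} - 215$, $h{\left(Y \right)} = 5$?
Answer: $\frac{1120}{3} \approx 373.33$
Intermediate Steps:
$n{\left(g,c \right)} = 5$ ($n{\left(g,c \right)} = 2 + \frac{6}{2} = 2 + 6 \cdot \frac{1}{2} = 2 + 3 = 5$)
$q = \frac{224}{3}$ ($q = \frac{4}{3} - \frac{-5 - 215}{3} = \frac{4}{3} - - \frac{220}{3} = \frac{4}{3} + \frac{220}{3} = \frac{224}{3} \approx 74.667$)
$C = \frac{224}{3} \approx 74.667$
$h{\left(n{\left(4,4 \right)} \right)} C = 5 \cdot \frac{224}{3} = \frac{1120}{3}$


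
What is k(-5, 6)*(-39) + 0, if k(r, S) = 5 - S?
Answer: 39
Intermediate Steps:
k(-5, 6)*(-39) + 0 = (5 - 1*6)*(-39) + 0 = (5 - 6)*(-39) + 0 = -1*(-39) + 0 = 39 + 0 = 39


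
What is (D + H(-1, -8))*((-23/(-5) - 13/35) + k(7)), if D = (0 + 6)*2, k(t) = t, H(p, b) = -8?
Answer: 1572/35 ≈ 44.914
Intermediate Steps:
D = 12 (D = 6*2 = 12)
(D + H(-1, -8))*((-23/(-5) - 13/35) + k(7)) = (12 - 8)*((-23/(-5) - 13/35) + 7) = 4*((-23*(-⅕) - 13*1/35) + 7) = 4*((23/5 - 13/35) + 7) = 4*(148/35 + 7) = 4*(393/35) = 1572/35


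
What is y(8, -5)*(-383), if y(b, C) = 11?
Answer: -4213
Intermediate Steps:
y(8, -5)*(-383) = 11*(-383) = -4213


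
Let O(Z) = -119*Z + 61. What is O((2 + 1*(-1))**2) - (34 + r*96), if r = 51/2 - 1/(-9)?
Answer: -7652/3 ≈ -2550.7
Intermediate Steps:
O(Z) = 61 - 119*Z
r = 461/18 (r = 51*(1/2) - 1*(-1/9) = 51/2 + 1/9 = 461/18 ≈ 25.611)
O((2 + 1*(-1))**2) - (34 + r*96) = (61 - 119*(2 + 1*(-1))**2) - (34 + (461/18)*96) = (61 - 119*(2 - 1)**2) - (34 + 7376/3) = (61 - 119*1**2) - 1*7478/3 = (61 - 119*1) - 7478/3 = (61 - 119) - 7478/3 = -58 - 7478/3 = -7652/3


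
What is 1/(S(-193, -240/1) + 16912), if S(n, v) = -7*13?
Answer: 1/16821 ≈ 5.9450e-5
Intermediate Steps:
S(n, v) = -91
1/(S(-193, -240/1) + 16912) = 1/(-91 + 16912) = 1/16821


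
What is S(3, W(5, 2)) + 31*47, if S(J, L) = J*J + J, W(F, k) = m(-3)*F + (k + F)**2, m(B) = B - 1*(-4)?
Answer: 1469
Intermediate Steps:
m(B) = 4 + B (m(B) = B + 4 = 4 + B)
W(F, k) = F + (F + k)**2 (W(F, k) = (4 - 3)*F + (k + F)**2 = 1*F + (F + k)**2 = F + (F + k)**2)
S(J, L) = J + J**2 (S(J, L) = J**2 + J = J + J**2)
S(3, W(5, 2)) + 31*47 = 3*(1 + 3) + 31*47 = 3*4 + 1457 = 12 + 1457 = 1469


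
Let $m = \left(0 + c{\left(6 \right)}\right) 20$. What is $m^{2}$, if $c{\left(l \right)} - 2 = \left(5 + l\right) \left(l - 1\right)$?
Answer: $1299600$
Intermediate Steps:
$c{\left(l \right)} = 2 + \left(-1 + l\right) \left(5 + l\right)$ ($c{\left(l \right)} = 2 + \left(5 + l\right) \left(l - 1\right) = 2 + \left(5 + l\right) \left(-1 + l\right) = 2 + \left(-1 + l\right) \left(5 + l\right)$)
$m = 1140$ ($m = \left(0 + \left(-3 + 6^{2} + 4 \cdot 6\right)\right) 20 = \left(0 + \left(-3 + 36 + 24\right)\right) 20 = \left(0 + 57\right) 20 = 57 \cdot 20 = 1140$)
$m^{2} = 1140^{2} = 1299600$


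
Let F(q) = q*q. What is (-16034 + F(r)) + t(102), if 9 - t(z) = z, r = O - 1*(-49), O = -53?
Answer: -16111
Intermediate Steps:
r = -4 (r = -53 - 1*(-49) = -53 + 49 = -4)
F(q) = q**2
t(z) = 9 - z
(-16034 + F(r)) + t(102) = (-16034 + (-4)**2) + (9 - 1*102) = (-16034 + 16) + (9 - 102) = -16018 - 93 = -16111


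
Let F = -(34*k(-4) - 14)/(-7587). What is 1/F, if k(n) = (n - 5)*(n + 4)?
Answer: -7587/14 ≈ -541.93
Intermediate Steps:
k(n) = (-5 + n)*(4 + n)
F = -14/7587 (F = -(34*(-20 + (-4)**2 - 1*(-4)) - 14)/(-7587) = -(34*(-20 + 16 + 4) - 14)*(-1/7587) = -(34*0 - 14)*(-1/7587) = -(0 - 14)*(-1/7587) = -1*(-14)*(-1/7587) = 14*(-1/7587) = -14/7587 ≈ -0.0018453)
1/F = 1/(-14/7587) = -7587/14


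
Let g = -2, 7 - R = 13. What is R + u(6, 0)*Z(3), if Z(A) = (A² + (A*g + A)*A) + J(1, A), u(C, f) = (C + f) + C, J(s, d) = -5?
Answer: -66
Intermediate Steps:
R = -6 (R = 7 - 1*13 = 7 - 13 = -6)
u(C, f) = f + 2*C
Z(A) = -5 (Z(A) = (A² + (A*(-2) + A)*A) - 5 = (A² + (-2*A + A)*A) - 5 = (A² + (-A)*A) - 5 = (A² - A²) - 5 = 0 - 5 = -5)
R + u(6, 0)*Z(3) = -6 + (0 + 2*6)*(-5) = -6 + (0 + 12)*(-5) = -6 + 12*(-5) = -6 - 60 = -66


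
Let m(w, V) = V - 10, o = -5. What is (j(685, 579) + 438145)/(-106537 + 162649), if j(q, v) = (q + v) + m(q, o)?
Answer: 219697/28056 ≈ 7.8307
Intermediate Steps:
m(w, V) = -10 + V
j(q, v) = -15 + q + v (j(q, v) = (q + v) + (-10 - 5) = (q + v) - 15 = -15 + q + v)
(j(685, 579) + 438145)/(-106537 + 162649) = ((-15 + 685 + 579) + 438145)/(-106537 + 162649) = (1249 + 438145)/56112 = 439394*(1/56112) = 219697/28056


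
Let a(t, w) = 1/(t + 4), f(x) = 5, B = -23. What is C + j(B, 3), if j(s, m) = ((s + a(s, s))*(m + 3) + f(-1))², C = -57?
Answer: 6395512/361 ≈ 17716.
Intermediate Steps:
a(t, w) = 1/(4 + t)
j(s, m) = (5 + (3 + m)*(s + 1/(4 + s)))² (j(s, m) = ((s + 1/(4 + s))*(m + 3) + 5)² = ((s + 1/(4 + s))*(3 + m) + 5)² = ((3 + m)*(s + 1/(4 + s)) + 5)² = (5 + (3 + m)*(s + 1/(4 + s)))²)
C + j(B, 3) = -57 + (3 + 3 + (4 - 23)*(5 + 3*(-23) + 3*(-23)))²/(4 - 23)² = -57 + (3 + 3 - 19*(5 - 69 - 69))²/(-19)² = -57 + (3 + 3 - 19*(-133))²/361 = -57 + (3 + 3 + 2527)²/361 = -57 + (1/361)*2533² = -57 + (1/361)*6416089 = -57 + 6416089/361 = 6395512/361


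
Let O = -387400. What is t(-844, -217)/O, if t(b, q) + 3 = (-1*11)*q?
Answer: -2/325 ≈ -0.0061538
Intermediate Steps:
t(b, q) = -3 - 11*q (t(b, q) = -3 + (-1*11)*q = -3 - 11*q)
t(-844, -217)/O = (-3 - 11*(-217))/(-387400) = (-3 + 2387)*(-1/387400) = 2384*(-1/387400) = -2/325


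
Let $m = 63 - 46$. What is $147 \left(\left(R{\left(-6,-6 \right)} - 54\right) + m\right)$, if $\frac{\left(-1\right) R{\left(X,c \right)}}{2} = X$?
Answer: $-3675$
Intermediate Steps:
$R{\left(X,c \right)} = - 2 X$
$m = 17$ ($m = 63 - 46 = 17$)
$147 \left(\left(R{\left(-6,-6 \right)} - 54\right) + m\right) = 147 \left(\left(\left(-2\right) \left(-6\right) - 54\right) + 17\right) = 147 \left(\left(12 - 54\right) + 17\right) = 147 \left(-42 + 17\right) = 147 \left(-25\right) = -3675$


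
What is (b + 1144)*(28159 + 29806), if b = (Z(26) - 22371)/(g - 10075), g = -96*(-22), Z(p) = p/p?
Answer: 529338814530/7963 ≈ 6.6475e+7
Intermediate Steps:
Z(p) = 1
g = 2112
b = 22370/7963 (b = (1 - 22371)/(2112 - 10075) = -22370/(-7963) = -22370*(-1/7963) = 22370/7963 ≈ 2.8092)
(b + 1144)*(28159 + 29806) = (22370/7963 + 1144)*(28159 + 29806) = (9132042/7963)*57965 = 529338814530/7963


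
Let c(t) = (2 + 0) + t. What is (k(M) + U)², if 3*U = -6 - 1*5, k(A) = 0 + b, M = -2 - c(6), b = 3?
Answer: 4/9 ≈ 0.44444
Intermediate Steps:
c(t) = 2 + t
M = -10 (M = -2 - (2 + 6) = -2 - 1*8 = -2 - 8 = -10)
k(A) = 3 (k(A) = 0 + 3 = 3)
U = -11/3 (U = (-6 - 1*5)/3 = (-6 - 5)/3 = (⅓)*(-11) = -11/3 ≈ -3.6667)
(k(M) + U)² = (3 - 11/3)² = (-⅔)² = 4/9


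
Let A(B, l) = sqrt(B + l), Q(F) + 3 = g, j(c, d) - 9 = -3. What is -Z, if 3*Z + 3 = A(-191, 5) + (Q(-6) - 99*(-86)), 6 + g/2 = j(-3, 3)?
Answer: -2836 - I*sqrt(186)/3 ≈ -2836.0 - 4.5461*I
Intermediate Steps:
j(c, d) = 6 (j(c, d) = 9 - 3 = 6)
g = 0 (g = -12 + 2*6 = -12 + 12 = 0)
Q(F) = -3 (Q(F) = -3 + 0 = -3)
Z = 2836 + I*sqrt(186)/3 (Z = -1 + (sqrt(-191 + 5) + (-3 - 99*(-86)))/3 = -1 + (sqrt(-186) + (-3 + 8514))/3 = -1 + (I*sqrt(186) + 8511)/3 = -1 + (8511 + I*sqrt(186))/3 = -1 + (2837 + I*sqrt(186)/3) = 2836 + I*sqrt(186)/3 ≈ 2836.0 + 4.5461*I)
-Z = -(2836 + I*sqrt(186)/3) = -2836 - I*sqrt(186)/3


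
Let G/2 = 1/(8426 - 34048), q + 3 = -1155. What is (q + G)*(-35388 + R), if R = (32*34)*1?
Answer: 508845267700/12811 ≈ 3.9719e+7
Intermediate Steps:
q = -1158 (q = -3 - 1155 = -1158)
R = 1088 (R = 1088*1 = 1088)
G = -1/12811 (G = 2/(8426 - 34048) = 2/(-25622) = 2*(-1/25622) = -1/12811 ≈ -7.8058e-5)
(q + G)*(-35388 + R) = (-1158 - 1/12811)*(-35388 + 1088) = -14835139/12811*(-34300) = 508845267700/12811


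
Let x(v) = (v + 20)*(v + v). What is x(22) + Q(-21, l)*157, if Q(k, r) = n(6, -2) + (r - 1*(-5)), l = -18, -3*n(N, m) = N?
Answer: -507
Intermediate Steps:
n(N, m) = -N/3
x(v) = 2*v*(20 + v) (x(v) = (20 + v)*(2*v) = 2*v*(20 + v))
Q(k, r) = 3 + r (Q(k, r) = -⅓*6 + (r - 1*(-5)) = -2 + (r + 5) = -2 + (5 + r) = 3 + r)
x(22) + Q(-21, l)*157 = 2*22*(20 + 22) + (3 - 18)*157 = 2*22*42 - 15*157 = 1848 - 2355 = -507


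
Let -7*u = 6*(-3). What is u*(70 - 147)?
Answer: -198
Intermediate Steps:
u = 18/7 (u = -6*(-3)/7 = -⅐*(-18) = 18/7 ≈ 2.5714)
u*(70 - 147) = 18*(70 - 147)/7 = (18/7)*(-77) = -198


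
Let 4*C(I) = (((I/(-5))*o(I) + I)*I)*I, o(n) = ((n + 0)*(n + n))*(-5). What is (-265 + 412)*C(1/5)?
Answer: 3969/12500 ≈ 0.31752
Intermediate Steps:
o(n) = -10*n**2 (o(n) = (n*(2*n))*(-5) = (2*n**2)*(-5) = -10*n**2)
C(I) = I**2*(I + 2*I**3)/4 (C(I) = ((((I/(-5))*(-10*I**2) + I)*I)*I)/4 = ((((I*(-1/5))*(-10*I**2) + I)*I)*I)/4 = ((((-I/5)*(-10*I**2) + I)*I)*I)/4 = (((2*I**3 + I)*I)*I)/4 = (((I + 2*I**3)*I)*I)/4 = ((I*(I + 2*I**3))*I)/4 = (I**2*(I + 2*I**3))/4 = I**2*(I + 2*I**3)/4)
(-265 + 412)*C(1/5) = (-265 + 412)*((1/5)**5/2 + (1/5)**3/4) = 147*((1/5)**5/2 + (1/5)**3/4) = 147*((1/2)*(1/3125) + (1/4)*(1/125)) = 147*(1/6250 + 1/500) = 147*(27/12500) = 3969/12500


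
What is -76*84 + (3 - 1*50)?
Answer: -6431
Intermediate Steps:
-76*84 + (3 - 1*50) = -6384 + (3 - 50) = -6384 - 47 = -6431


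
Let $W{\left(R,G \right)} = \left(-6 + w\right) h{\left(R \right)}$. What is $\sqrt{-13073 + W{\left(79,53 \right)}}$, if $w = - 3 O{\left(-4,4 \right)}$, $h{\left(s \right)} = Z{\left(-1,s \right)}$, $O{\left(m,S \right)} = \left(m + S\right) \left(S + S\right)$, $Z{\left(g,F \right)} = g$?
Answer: $i \sqrt{13067} \approx 114.31 i$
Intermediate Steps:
$O{\left(m,S \right)} = 2 S \left(S + m\right)$ ($O{\left(m,S \right)} = \left(S + m\right) 2 S = 2 S \left(S + m\right)$)
$h{\left(s \right)} = -1$
$w = 0$ ($w = - 3 \cdot 2 \cdot 4 \left(4 - 4\right) = - 3 \cdot 2 \cdot 4 \cdot 0 = \left(-3\right) 0 = 0$)
$W{\left(R,G \right)} = 6$ ($W{\left(R,G \right)} = \left(-6 + 0\right) \left(-1\right) = \left(-6\right) \left(-1\right) = 6$)
$\sqrt{-13073 + W{\left(79,53 \right)}} = \sqrt{-13073 + 6} = \sqrt{-13067} = i \sqrt{13067}$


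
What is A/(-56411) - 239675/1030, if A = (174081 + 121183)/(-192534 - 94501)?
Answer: -776160170115591/3335537865310 ≈ -232.69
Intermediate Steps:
A = -295264/287035 (A = 295264/(-287035) = 295264*(-1/287035) = -295264/287035 ≈ -1.0287)
A/(-56411) - 239675/1030 = -295264/287035/(-56411) - 239675/1030 = -295264/287035*(-1/56411) - 239675*1/1030 = 295264/16191931385 - 47935/206 = -776160170115591/3335537865310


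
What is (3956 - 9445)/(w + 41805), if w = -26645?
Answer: -5489/15160 ≈ -0.36207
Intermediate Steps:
(3956 - 9445)/(w + 41805) = (3956 - 9445)/(-26645 + 41805) = -5489/15160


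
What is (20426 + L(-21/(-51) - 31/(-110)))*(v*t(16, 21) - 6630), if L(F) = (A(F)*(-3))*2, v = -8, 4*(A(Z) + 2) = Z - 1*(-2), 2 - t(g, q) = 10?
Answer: -250896738547/1870 ≈ -1.3417e+8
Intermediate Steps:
t(g, q) = -8 (t(g, q) = 2 - 1*10 = 2 - 10 = -8)
A(Z) = -3/2 + Z/4 (A(Z) = -2 + (Z - 1*(-2))/4 = -2 + (Z + 2)/4 = -2 + (2 + Z)/4 = -2 + (½ + Z/4) = -3/2 + Z/4)
L(F) = 9 - 3*F/2 (L(F) = ((-3/2 + F/4)*(-3))*2 = (9/2 - 3*F/4)*2 = 9 - 3*F/2)
(20426 + L(-21/(-51) - 31/(-110)))*(v*t(16, 21) - 6630) = (20426 + (9 - 3*(-21/(-51) - 31/(-110))/2))*(-8*(-8) - 6630) = (20426 + (9 - 3*(-21*(-1/51) - 31*(-1/110))/2))*(64 - 6630) = (20426 + (9 - 3*(7/17 + 31/110)/2))*(-6566) = (20426 + (9 - 3/2*1297/1870))*(-6566) = (20426 + (9 - 3891/3740))*(-6566) = (20426 + 29769/3740)*(-6566) = (76423009/3740)*(-6566) = -250896738547/1870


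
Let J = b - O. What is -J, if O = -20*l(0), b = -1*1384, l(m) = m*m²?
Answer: 1384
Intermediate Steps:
l(m) = m³
b = -1384
O = 0 (O = -20*0³ = -20*0 = 0)
J = -1384 (J = -1384 - 1*0 = -1384 + 0 = -1384)
-J = -1*(-1384) = 1384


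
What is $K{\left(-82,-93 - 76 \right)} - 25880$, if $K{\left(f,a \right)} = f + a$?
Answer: $-26131$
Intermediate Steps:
$K{\left(f,a \right)} = a + f$
$K{\left(-82,-93 - 76 \right)} - 25880 = \left(\left(-93 - 76\right) - 82\right) - 25880 = \left(-169 - 82\right) - 25880 = -251 - 25880 = -26131$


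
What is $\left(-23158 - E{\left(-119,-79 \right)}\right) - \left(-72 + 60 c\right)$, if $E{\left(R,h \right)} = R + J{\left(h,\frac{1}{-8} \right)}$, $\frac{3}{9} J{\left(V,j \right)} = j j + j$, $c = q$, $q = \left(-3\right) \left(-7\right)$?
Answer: $- \frac{1550507}{64} \approx -24227.0$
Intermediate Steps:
$q = 21$
$c = 21$
$J{\left(V,j \right)} = 3 j + 3 j^{2}$ ($J{\left(V,j \right)} = 3 \left(j j + j\right) = 3 \left(j^{2} + j\right) = 3 \left(j + j^{2}\right) = 3 j + 3 j^{2}$)
$E{\left(R,h \right)} = - \frac{21}{64} + R$ ($E{\left(R,h \right)} = R + \frac{3 \left(1 + \frac{1}{-8}\right)}{-8} = R + 3 \left(- \frac{1}{8}\right) \left(1 - \frac{1}{8}\right) = R + 3 \left(- \frac{1}{8}\right) \frac{7}{8} = R - \frac{21}{64} = - \frac{21}{64} + R$)
$\left(-23158 - E{\left(-119,-79 \right)}\right) - \left(-72 + 60 c\right) = \left(-23158 - \left(- \frac{21}{64} - 119\right)\right) + \left(72 - 1260\right) = \left(-23158 - - \frac{7637}{64}\right) + \left(72 - 1260\right) = \left(-23158 + \frac{7637}{64}\right) - 1188 = - \frac{1474475}{64} - 1188 = - \frac{1550507}{64}$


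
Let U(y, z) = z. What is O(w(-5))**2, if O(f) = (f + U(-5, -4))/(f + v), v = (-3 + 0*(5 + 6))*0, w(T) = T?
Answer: 81/25 ≈ 3.2400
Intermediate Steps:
v = 0 (v = (-3 + 0*11)*0 = (-3 + 0)*0 = -3*0 = 0)
O(f) = (-4 + f)/f (O(f) = (f - 4)/(f + 0) = (-4 + f)/f)
O(w(-5))**2 = ((-4 - 5)/(-5))**2 = (-1/5*(-9))**2 = (9/5)**2 = 81/25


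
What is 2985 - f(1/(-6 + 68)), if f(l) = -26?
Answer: 3011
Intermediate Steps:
2985 - f(1/(-6 + 68)) = 2985 - 1*(-26) = 2985 + 26 = 3011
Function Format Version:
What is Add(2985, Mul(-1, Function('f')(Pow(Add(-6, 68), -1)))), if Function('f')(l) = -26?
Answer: 3011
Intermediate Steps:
Add(2985, Mul(-1, Function('f')(Pow(Add(-6, 68), -1)))) = Add(2985, Mul(-1, -26)) = Add(2985, 26) = 3011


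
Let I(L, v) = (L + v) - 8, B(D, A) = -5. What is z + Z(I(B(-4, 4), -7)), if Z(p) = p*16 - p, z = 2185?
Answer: 1885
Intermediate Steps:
I(L, v) = -8 + L + v
Z(p) = 15*p (Z(p) = 16*p - p = 15*p)
z + Z(I(B(-4, 4), -7)) = 2185 + 15*(-8 - 5 - 7) = 2185 + 15*(-20) = 2185 - 300 = 1885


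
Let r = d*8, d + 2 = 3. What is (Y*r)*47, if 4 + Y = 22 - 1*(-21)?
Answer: 14664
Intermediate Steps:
d = 1 (d = -2 + 3 = 1)
Y = 39 (Y = -4 + (22 - 1*(-21)) = -4 + (22 + 21) = -4 + 43 = 39)
r = 8 (r = 1*8 = 8)
(Y*r)*47 = (39*8)*47 = 312*47 = 14664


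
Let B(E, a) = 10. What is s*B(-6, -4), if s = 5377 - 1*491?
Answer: 48860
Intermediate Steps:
s = 4886 (s = 5377 - 491 = 4886)
s*B(-6, -4) = 4886*10 = 48860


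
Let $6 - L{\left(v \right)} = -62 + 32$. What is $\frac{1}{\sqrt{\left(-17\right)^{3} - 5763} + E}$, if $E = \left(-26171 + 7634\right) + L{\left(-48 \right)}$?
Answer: $- \frac{18501}{342297677} - \frac{2 i \sqrt{2669}}{342297677} \approx -5.4049 \cdot 10^{-5} - 3.0186 \cdot 10^{-7} i$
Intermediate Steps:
$L{\left(v \right)} = 36$ ($L{\left(v \right)} = 6 - \left(-62 + 32\right) = 6 - -30 = 6 + 30 = 36$)
$E = -18501$ ($E = \left(-26171 + 7634\right) + 36 = -18537 + 36 = -18501$)
$\frac{1}{\sqrt{\left(-17\right)^{3} - 5763} + E} = \frac{1}{\sqrt{\left(-17\right)^{3} - 5763} - 18501} = \frac{1}{\sqrt{-4913 - 5763} - 18501} = \frac{1}{\sqrt{-10676} - 18501} = \frac{1}{2 i \sqrt{2669} - 18501} = \frac{1}{-18501 + 2 i \sqrt{2669}}$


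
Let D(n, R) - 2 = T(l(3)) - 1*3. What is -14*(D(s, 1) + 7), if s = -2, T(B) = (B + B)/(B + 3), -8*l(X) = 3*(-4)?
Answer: -280/3 ≈ -93.333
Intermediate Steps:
l(X) = 3/2 (l(X) = -3*(-4)/8 = -⅛*(-12) = 3/2)
T(B) = 2*B/(3 + B) (T(B) = (2*B)/(3 + B) = 2*B/(3 + B))
D(n, R) = -⅓ (D(n, R) = 2 + (2*(3/2)/(3 + 3/2) - 1*3) = 2 + (2*(3/2)/(9/2) - 3) = 2 + (2*(3/2)*(2/9) - 3) = 2 + (⅔ - 3) = 2 - 7/3 = -⅓)
-14*(D(s, 1) + 7) = -14*(-⅓ + 7) = -14*20/3 = -280/3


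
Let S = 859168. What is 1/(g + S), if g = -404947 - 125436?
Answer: 1/328785 ≈ 3.0415e-6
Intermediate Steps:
g = -530383
1/(g + S) = 1/(-530383 + 859168) = 1/328785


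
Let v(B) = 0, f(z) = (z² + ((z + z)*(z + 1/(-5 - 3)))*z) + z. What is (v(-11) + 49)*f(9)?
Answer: 299439/4 ≈ 74860.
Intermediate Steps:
f(z) = z + z² + 2*z²*(-⅛ + z) (f(z) = (z² + ((2*z)*(z + 1/(-8)))*z) + z = (z² + ((2*z)*(z - ⅛))*z) + z = (z² + ((2*z)*(-⅛ + z))*z) + z = (z² + (2*z*(-⅛ + z))*z) + z = (z² + 2*z²*(-⅛ + z)) + z = z + z² + 2*z²*(-⅛ + z))
(v(-11) + 49)*f(9) = (0 + 49)*((¼)*9*(4 + 3*9 + 8*9²)) = 49*((¼)*9*(4 + 27 + 8*81)) = 49*((¼)*9*(4 + 27 + 648)) = 49*((¼)*9*679) = 49*(6111/4) = 299439/4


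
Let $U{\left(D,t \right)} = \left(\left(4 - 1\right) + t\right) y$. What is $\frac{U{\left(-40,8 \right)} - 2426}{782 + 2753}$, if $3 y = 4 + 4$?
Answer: $- \frac{1438}{2121} \approx -0.67798$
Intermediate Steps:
$y = \frac{8}{3}$ ($y = \frac{4 + 4}{3} = \frac{1}{3} \cdot 8 = \frac{8}{3} \approx 2.6667$)
$U{\left(D,t \right)} = 8 + \frac{8 t}{3}$ ($U{\left(D,t \right)} = \left(\left(4 - 1\right) + t\right) \frac{8}{3} = \left(3 + t\right) \frac{8}{3} = 8 + \frac{8 t}{3}$)
$\frac{U{\left(-40,8 \right)} - 2426}{782 + 2753} = \frac{\left(8 + \frac{8}{3} \cdot 8\right) - 2426}{782 + 2753} = \frac{\left(8 + \frac{64}{3}\right) - 2426}{3535} = \left(\frac{88}{3} - 2426\right) \frac{1}{3535} = \left(- \frac{7190}{3}\right) \frac{1}{3535} = - \frac{1438}{2121}$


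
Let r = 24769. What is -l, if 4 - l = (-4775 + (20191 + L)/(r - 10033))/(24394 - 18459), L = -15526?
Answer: -28012825/5830544 ≈ -4.8045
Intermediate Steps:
l = 28012825/5830544 (l = 4 - (-4775 + (20191 - 15526)/(24769 - 10033))/(24394 - 18459) = 4 - (-4775 + 4665/14736)/5935 = 4 - (-4775 + 4665*(1/14736))/5935 = 4 - (-4775 + 1555/4912)/5935 = 4 - (-23453245)/(4912*5935) = 4 - 1*(-4690649/5830544) = 4 + 4690649/5830544 = 28012825/5830544 ≈ 4.8045)
-l = -1*28012825/5830544 = -28012825/5830544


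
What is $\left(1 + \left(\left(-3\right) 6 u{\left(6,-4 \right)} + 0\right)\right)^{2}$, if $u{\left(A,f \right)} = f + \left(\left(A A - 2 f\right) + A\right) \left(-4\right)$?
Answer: $13490929$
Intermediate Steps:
$u{\left(A,f \right)} = - 4 A - 4 A^{2} + 9 f$ ($u{\left(A,f \right)} = f + \left(\left(A^{2} - 2 f\right) + A\right) \left(-4\right) = f + \left(A + A^{2} - 2 f\right) \left(-4\right) = f - \left(- 8 f + 4 A + 4 A^{2}\right) = - 4 A - 4 A^{2} + 9 f$)
$\left(1 + \left(\left(-3\right) 6 u{\left(6,-4 \right)} + 0\right)\right)^{2} = \left(1 + \left(\left(-3\right) 6 \left(\left(-4\right) 6 - 4 \cdot 6^{2} + 9 \left(-4\right)\right) + 0\right)\right)^{2} = \left(1 - 18 \left(-24 - 144 - 36\right)\right)^{2} = \left(1 + \left(\left(-18\right) \left(-204\right) + 0\right)\right)^{2} = \left(1 + \left(3672 + 0\right)\right)^{2} = \left(1 + 3672\right)^{2} = 3673^{2} = 13490929$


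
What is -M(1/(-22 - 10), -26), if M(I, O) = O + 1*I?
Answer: 833/32 ≈ 26.031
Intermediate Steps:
M(I, O) = I + O (M(I, O) = O + I = I + O)
-M(1/(-22 - 10), -26) = -(1/(-22 - 10) - 26) = -(1/(-32) - 26) = -(-1/32 - 26) = -1*(-833/32) = 833/32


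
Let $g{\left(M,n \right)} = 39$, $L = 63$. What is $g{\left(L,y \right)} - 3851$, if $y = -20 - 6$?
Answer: $-3812$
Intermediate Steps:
$y = -26$ ($y = -20 - 6 = -26$)
$g{\left(L,y \right)} - 3851 = 39 - 3851 = -3812$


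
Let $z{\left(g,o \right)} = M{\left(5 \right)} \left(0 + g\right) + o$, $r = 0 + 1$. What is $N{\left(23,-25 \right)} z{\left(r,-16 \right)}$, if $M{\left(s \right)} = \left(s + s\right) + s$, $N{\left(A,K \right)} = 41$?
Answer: $-41$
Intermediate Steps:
$M{\left(s \right)} = 3 s$ ($M{\left(s \right)} = 2 s + s = 3 s$)
$r = 1$
$z{\left(g,o \right)} = o + 15 g$ ($z{\left(g,o \right)} = 3 \cdot 5 \left(0 + g\right) + o = 15 g + o = o + 15 g$)
$N{\left(23,-25 \right)} z{\left(r,-16 \right)} = 41 \left(-16 + 15 \cdot 1\right) = 41 \left(-16 + 15\right) = 41 \left(-1\right) = -41$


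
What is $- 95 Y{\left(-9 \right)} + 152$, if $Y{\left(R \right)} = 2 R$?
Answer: $1862$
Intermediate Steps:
$- 95 Y{\left(-9 \right)} + 152 = - 95 \cdot 2 \left(-9\right) + 152 = \left(-95\right) \left(-18\right) + 152 = 1710 + 152 = 1862$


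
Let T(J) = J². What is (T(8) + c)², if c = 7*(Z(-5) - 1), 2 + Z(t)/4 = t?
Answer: 19321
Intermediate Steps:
Z(t) = -8 + 4*t
c = -203 (c = 7*((-8 + 4*(-5)) - 1) = 7*((-8 - 20) - 1) = 7*(-28 - 1) = 7*(-29) = -203)
(T(8) + c)² = (8² - 203)² = (64 - 203)² = (-139)² = 19321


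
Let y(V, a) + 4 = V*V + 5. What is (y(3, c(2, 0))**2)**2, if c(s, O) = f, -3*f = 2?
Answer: 10000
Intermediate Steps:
f = -2/3 (f = -1/3*2 = -2/3 ≈ -0.66667)
c(s, O) = -2/3
y(V, a) = 1 + V**2 (y(V, a) = -4 + (V*V + 5) = -4 + (V**2 + 5) = -4 + (5 + V**2) = 1 + V**2)
(y(3, c(2, 0))**2)**2 = ((1 + 3**2)**2)**2 = ((1 + 9)**2)**2 = (10**2)**2 = 100**2 = 10000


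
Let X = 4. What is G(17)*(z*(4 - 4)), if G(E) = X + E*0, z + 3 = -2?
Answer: 0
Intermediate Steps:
z = -5 (z = -3 - 2 = -5)
G(E) = 4 (G(E) = 4 + E*0 = 4 + 0 = 4)
G(17)*(z*(4 - 4)) = 4*(-5*(4 - 4)) = 4*(-5*0) = 4*0 = 0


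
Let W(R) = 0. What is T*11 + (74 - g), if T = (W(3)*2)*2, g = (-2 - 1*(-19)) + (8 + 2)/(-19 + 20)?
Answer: 47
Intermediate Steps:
g = 27 (g = (-2 + 19) + 10/1 = 17 + 10*1 = 17 + 10 = 27)
T = 0 (T = (0*2)*2 = 0*2 = 0)
T*11 + (74 - g) = 0*11 + (74 - 1*27) = 0 + (74 - 27) = 0 + 47 = 47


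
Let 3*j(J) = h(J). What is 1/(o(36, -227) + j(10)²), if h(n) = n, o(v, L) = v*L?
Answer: -9/73448 ≈ -0.00012254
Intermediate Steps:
o(v, L) = L*v
j(J) = J/3
1/(o(36, -227) + j(10)²) = 1/(-227*36 + ((⅓)*10)²) = 1/(-8172 + (10/3)²) = 1/(-8172 + 100/9) = 1/(-73448/9) = -9/73448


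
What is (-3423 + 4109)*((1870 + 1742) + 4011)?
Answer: 5229378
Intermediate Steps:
(-3423 + 4109)*((1870 + 1742) + 4011) = 686*(3612 + 4011) = 686*7623 = 5229378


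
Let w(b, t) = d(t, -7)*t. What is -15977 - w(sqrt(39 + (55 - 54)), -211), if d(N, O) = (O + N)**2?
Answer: 10011587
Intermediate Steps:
d(N, O) = (N + O)**2
w(b, t) = t*(-7 + t)**2 (w(b, t) = (t - 7)**2*t = (-7 + t)**2*t = t*(-7 + t)**2)
-15977 - w(sqrt(39 + (55 - 54)), -211) = -15977 - (-211)*(-7 - 211)**2 = -15977 - (-211)*(-218)**2 = -15977 - (-211)*47524 = -15977 - 1*(-10027564) = -15977 + 10027564 = 10011587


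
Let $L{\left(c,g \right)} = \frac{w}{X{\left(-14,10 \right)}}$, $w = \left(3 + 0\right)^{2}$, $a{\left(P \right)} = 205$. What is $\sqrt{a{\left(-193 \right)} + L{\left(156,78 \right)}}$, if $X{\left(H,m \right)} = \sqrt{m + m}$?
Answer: $\frac{\sqrt{20500 + 90 \sqrt{5}}}{10} \approx 14.388$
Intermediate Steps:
$X{\left(H,m \right)} = \sqrt{2} \sqrt{m}$ ($X{\left(H,m \right)} = \sqrt{2 m} = \sqrt{2} \sqrt{m}$)
$w = 9$ ($w = 3^{2} = 9$)
$L{\left(c,g \right)} = \frac{9 \sqrt{5}}{10}$ ($L{\left(c,g \right)} = \frac{9}{\sqrt{2} \sqrt{10}} = \frac{9}{2 \sqrt{5}} = 9 \frac{\sqrt{5}}{10} = \frac{9 \sqrt{5}}{10}$)
$\sqrt{a{\left(-193 \right)} + L{\left(156,78 \right)}} = \sqrt{205 + \frac{9 \sqrt{5}}{10}}$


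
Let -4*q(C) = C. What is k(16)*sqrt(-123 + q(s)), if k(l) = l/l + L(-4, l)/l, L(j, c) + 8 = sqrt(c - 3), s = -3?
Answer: I*sqrt(489)*(8 + sqrt(13))/32 ≈ 8.0199*I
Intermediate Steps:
L(j, c) = -8 + sqrt(-3 + c) (L(j, c) = -8 + sqrt(c - 3) = -8 + sqrt(-3 + c))
k(l) = 1 + (-8 + sqrt(-3 + l))/l (k(l) = l/l + (-8 + sqrt(-3 + l))/l = 1 + (-8 + sqrt(-3 + l))/l)
q(C) = -C/4
k(16)*sqrt(-123 + q(s)) = ((-8 + 16 + sqrt(-3 + 16))/16)*sqrt(-123 - 1/4*(-3)) = ((-8 + 16 + sqrt(13))/16)*sqrt(-123 + 3/4) = ((8 + sqrt(13))/16)*sqrt(-489/4) = (1/2 + sqrt(13)/16)*(I*sqrt(489)/2) = I*sqrt(489)*(1/2 + sqrt(13)/16)/2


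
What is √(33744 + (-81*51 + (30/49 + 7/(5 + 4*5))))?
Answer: √36277018/35 ≈ 172.09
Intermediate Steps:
√(33744 + (-81*51 + (30/49 + 7/(5 + 4*5)))) = √(33744 + (-4131 + (30*(1/49) + 7/(5 + 20)))) = √(33744 + (-4131 + (30/49 + 7/25))) = √(33744 + (-4131 + 1093/1225)) = √(33744 - 5059382/1225) = √(36277018/1225) = √36277018/35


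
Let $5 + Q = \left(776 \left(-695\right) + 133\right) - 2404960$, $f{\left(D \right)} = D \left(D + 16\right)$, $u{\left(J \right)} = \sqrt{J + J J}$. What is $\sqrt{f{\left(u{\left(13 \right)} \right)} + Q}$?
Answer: $\sqrt{-2943970 + 16 \sqrt{182}} \approx 1715.7 i$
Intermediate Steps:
$u{\left(J \right)} = \sqrt{J + J^{2}}$
$f{\left(D \right)} = D \left(16 + D\right)$
$Q = -2944152$ ($Q = -5 + \left(\left(776 \left(-695\right) + 133\right) - 2404960\right) = -5 + \left(\left(-539320 + 133\right) - 2404960\right) = -5 - 2944147 = -2944152$)
$\sqrt{f{\left(u{\left(13 \right)} \right)} + Q} = \sqrt{\sqrt{13 \left(1 + 13\right)} \left(16 + \sqrt{13 \left(1 + 13\right)}\right) - 2944152} = \sqrt{\sqrt{13 \cdot 14} \left(16 + \sqrt{13 \cdot 14}\right) - 2944152} = \sqrt{\sqrt{182} \left(16 + \sqrt{182}\right) - 2944152} = \sqrt{-2944152 + \sqrt{182} \left(16 + \sqrt{182}\right)}$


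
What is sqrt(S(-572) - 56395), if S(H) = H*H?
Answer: sqrt(270789) ≈ 520.37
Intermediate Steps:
S(H) = H**2
sqrt(S(-572) - 56395) = sqrt((-572)**2 - 56395) = sqrt(327184 - 56395) = sqrt(270789)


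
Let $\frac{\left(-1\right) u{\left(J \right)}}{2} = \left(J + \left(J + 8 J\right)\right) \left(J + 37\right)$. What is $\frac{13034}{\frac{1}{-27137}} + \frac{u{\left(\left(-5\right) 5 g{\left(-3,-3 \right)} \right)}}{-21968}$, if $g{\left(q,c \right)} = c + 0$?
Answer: $- \frac{485635111934}{1373} \approx -3.537 \cdot 10^{8}$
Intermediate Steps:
$g{\left(q,c \right)} = c$
$u{\left(J \right)} = - 20 J \left(37 + J\right)$ ($u{\left(J \right)} = - 2 \left(J + \left(J + 8 J\right)\right) \left(J + 37\right) = - 2 \left(J + 9 J\right) \left(37 + J\right) = - 2 \cdot 10 J \left(37 + J\right) = - 20 J \left(37 + J\right)$)
$\frac{13034}{\frac{1}{-27137}} + \frac{u{\left(\left(-5\right) 5 g{\left(-3,-3 \right)} \right)}}{-21968} = \frac{13034}{\frac{1}{-27137}} + \frac{\left(-20\right) \left(-5\right) 5 \left(-3\right) \left(37 + \left(-5\right) 5 \left(-3\right)\right)}{-21968} = \frac{13034}{- \frac{1}{27137}} + - 20 \left(\left(-25\right) \left(-3\right)\right) \left(37 - -75\right) \left(- \frac{1}{21968}\right) = 13034 \left(-27137\right) + \left(-20\right) 75 \left(37 + 75\right) \left(- \frac{1}{21968}\right) = -353703658 + \left(-20\right) 75 \cdot 112 \left(- \frac{1}{21968}\right) = -353703658 - - \frac{10500}{1373} = -353703658 + \frac{10500}{1373} = - \frac{485635111934}{1373}$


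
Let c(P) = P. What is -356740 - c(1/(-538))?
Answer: -191926119/538 ≈ -3.5674e+5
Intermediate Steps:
-356740 - c(1/(-538)) = -356740 - 1/(-538) = -356740 - 1*(-1/538) = -356740 + 1/538 = -191926119/538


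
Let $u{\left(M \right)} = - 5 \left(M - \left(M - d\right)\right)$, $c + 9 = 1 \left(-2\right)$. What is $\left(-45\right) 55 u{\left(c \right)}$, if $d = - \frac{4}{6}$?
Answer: $-8250$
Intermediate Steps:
$c = -11$ ($c = -9 + 1 \left(-2\right) = -9 - 2 = -11$)
$d = - \frac{2}{3}$ ($d = \left(-4\right) \frac{1}{6} = - \frac{2}{3} \approx -0.66667$)
$u{\left(M \right)} = \frac{10}{3}$ ($u{\left(M \right)} = - 5 \left(M - \left(\frac{2}{3} + M\right)\right) = \left(-5\right) \left(- \frac{2}{3}\right) = \frac{10}{3}$)
$\left(-45\right) 55 u{\left(c \right)} = \left(-45\right) 55 \cdot \frac{10}{3} = \left(-2475\right) \frac{10}{3} = -8250$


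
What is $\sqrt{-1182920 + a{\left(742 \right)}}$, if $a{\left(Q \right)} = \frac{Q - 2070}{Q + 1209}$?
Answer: $\frac{2 i \sqrt{1125667615462}}{1951} \approx 1087.6 i$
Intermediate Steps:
$a{\left(Q \right)} = \frac{-2070 + Q}{1209 + Q}$
$\sqrt{-1182920 + a{\left(742 \right)}} = \sqrt{-1182920 + \frac{-2070 + 742}{1209 + 742}} = \sqrt{-1182920 + \frac{1}{1951} \left(-1328\right)} = \sqrt{-1182920 - \frac{1328}{1951}} = \sqrt{- \frac{2307878248}{1951}} = \frac{2 i \sqrt{1125667615462}}{1951}$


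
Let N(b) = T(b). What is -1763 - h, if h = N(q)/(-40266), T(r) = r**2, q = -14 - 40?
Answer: -3943669/2237 ≈ -1762.9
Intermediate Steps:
q = -54
N(b) = b**2
h = -162/2237 (h = (-54)**2/(-40266) = 2916*(-1/40266) = -162/2237 ≈ -0.072418)
-1763 - h = -1763 - 1*(-162/2237) = -1763 + 162/2237 = -3943669/2237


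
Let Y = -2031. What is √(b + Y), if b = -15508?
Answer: I*√17539 ≈ 132.43*I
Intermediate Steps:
√(b + Y) = √(-15508 - 2031) = √(-17539) = I*√17539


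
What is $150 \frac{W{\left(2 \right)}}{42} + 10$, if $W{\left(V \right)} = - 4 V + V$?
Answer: $- \frac{80}{7} \approx -11.429$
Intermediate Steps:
$W{\left(V \right)} = - 3 V$
$150 \frac{W{\left(2 \right)}}{42} + 10 = 150 \frac{\left(-3\right) 2}{42} + 10 = 150 \left(\left(-6\right) \frac{1}{42}\right) + 10 = 150 \left(- \frac{1}{7}\right) + 10 = - \frac{150}{7} + 10 = - \frac{80}{7}$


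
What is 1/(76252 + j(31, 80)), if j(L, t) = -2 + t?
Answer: 1/76330 ≈ 1.3101e-5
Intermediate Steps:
1/(76252 + j(31, 80)) = 1/(76252 + (-2 + 80)) = 1/(76252 + 78) = 1/76330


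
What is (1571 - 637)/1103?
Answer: 934/1103 ≈ 0.84678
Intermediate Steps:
(1571 - 637)/1103 = 934*(1/1103) = 934/1103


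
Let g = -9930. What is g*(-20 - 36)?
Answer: 556080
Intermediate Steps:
g*(-20 - 36) = -9930*(-20 - 36) = -9930*(-56) = 556080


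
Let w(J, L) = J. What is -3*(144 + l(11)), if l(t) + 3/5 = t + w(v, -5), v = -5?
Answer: -2241/5 ≈ -448.20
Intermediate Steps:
l(t) = -28/5 + t (l(t) = -⅗ + (t - 5) = -⅗ + (-5 + t) = -28/5 + t)
-3*(144 + l(11)) = -3*(144 + (-28/5 + 11)) = -3*(144 + 27/5) = -3*747/5 = -2241/5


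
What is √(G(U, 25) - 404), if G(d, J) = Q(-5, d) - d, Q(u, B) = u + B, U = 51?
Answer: I*√409 ≈ 20.224*I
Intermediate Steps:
Q(u, B) = B + u
G(d, J) = -5 (G(d, J) = (d - 5) - d = (-5 + d) - d = -5)
√(G(U, 25) - 404) = √(-5 - 404) = √(-409) = I*√409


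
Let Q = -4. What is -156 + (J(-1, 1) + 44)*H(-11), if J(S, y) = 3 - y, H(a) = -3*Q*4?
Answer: 2052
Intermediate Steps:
H(a) = 48 (H(a) = -3*(-4)*4 = 12*4 = 48)
-156 + (J(-1, 1) + 44)*H(-11) = -156 + ((3 - 1*1) + 44)*48 = -156 + ((3 - 1) + 44)*48 = -156 + (2 + 44)*48 = -156 + 46*48 = -156 + 2208 = 2052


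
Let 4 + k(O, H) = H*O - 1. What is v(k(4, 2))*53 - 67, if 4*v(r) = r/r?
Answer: -215/4 ≈ -53.750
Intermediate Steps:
k(O, H) = -5 + H*O (k(O, H) = -4 + (H*O - 1) = -4 + (-1 + H*O) = -5 + H*O)
v(r) = ¼ (v(r) = (r/r)/4 = (¼)*1 = ¼)
v(k(4, 2))*53 - 67 = (¼)*53 - 67 = 53/4 - 67 = -215/4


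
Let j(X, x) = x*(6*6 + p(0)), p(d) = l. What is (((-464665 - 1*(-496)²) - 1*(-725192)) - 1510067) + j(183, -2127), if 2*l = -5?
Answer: -3133621/2 ≈ -1.5668e+6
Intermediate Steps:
l = -5/2 (l = (½)*(-5) = -5/2 ≈ -2.5000)
p(d) = -5/2
j(X, x) = 67*x/2 (j(X, x) = x*(6*6 - 5/2) = x*(36 - 5/2) = x*(67/2) = 67*x/2)
(((-464665 - 1*(-496)²) - 1*(-725192)) - 1510067) + j(183, -2127) = (((-464665 - 1*(-496)²) - 1*(-725192)) - 1510067) + (67/2)*(-2127) = (((-464665 - 1*246016) + 725192) - 1510067) - 142509/2 = (((-464665 - 246016) + 725192) - 1510067) - 142509/2 = ((-710681 + 725192) - 1510067) - 142509/2 = (14511 - 1510067) - 142509/2 = -1495556 - 142509/2 = -3133621/2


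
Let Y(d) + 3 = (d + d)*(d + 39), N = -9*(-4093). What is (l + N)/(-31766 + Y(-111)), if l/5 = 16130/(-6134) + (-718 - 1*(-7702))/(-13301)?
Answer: -136553751574/58539629645 ≈ -2.3327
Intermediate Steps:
N = 36837
l = -643462465/40794167 (l = 5*(16130/(-6134) + (-718 - 1*(-7702))/(-13301)) = 5*(16130*(-1/6134) + (-718 + 7702)*(-1/13301)) = 5*(-8065/3067 + 6984*(-1/13301)) = 5*(-8065/3067 - 6984/13301) = 5*(-128692493/40794167) = -643462465/40794167 ≈ -15.773)
Y(d) = -3 + 2*d*(39 + d) (Y(d) = -3 + (d + d)*(d + 39) = -3 + (2*d)*(39 + d) = -3 + 2*d*(39 + d))
(l + N)/(-31766 + Y(-111)) = (-643462465/40794167 + 36837)/(-31766 + (-3 + 2*(-111)² + 78*(-111))) = 1502091267314/(40794167*(-31766 + (-3 + 2*12321 - 8658))) = 1502091267314/(40794167*(-31766 + (-3 + 24642 - 8658))) = 1502091267314/(40794167*(-31766 + 15981)) = (1502091267314/40794167)/(-15785) = (1502091267314/40794167)*(-1/15785) = -136553751574/58539629645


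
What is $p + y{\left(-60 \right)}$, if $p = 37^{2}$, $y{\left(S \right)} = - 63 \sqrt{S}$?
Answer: $1369 - 126 i \sqrt{15} \approx 1369.0 - 488.0 i$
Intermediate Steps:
$p = 1369$
$p + y{\left(-60 \right)} = 1369 - 63 \sqrt{-60} = 1369 - 63 \cdot 2 i \sqrt{15} = 1369 - 126 i \sqrt{15}$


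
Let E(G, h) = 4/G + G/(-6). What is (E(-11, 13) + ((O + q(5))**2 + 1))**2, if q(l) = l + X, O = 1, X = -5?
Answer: 52441/4356 ≈ 12.039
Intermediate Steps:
E(G, h) = 4/G - G/6 (E(G, h) = 4/G + G*(-1/6) = 4/G - G/6)
q(l) = -5 + l (q(l) = l - 5 = -5 + l)
(E(-11, 13) + ((O + q(5))**2 + 1))**2 = ((4/(-11) - 1/6*(-11)) + ((1 + (-5 + 5))**2 + 1))**2 = ((4*(-1/11) + 11/6) + ((1 + 0)**2 + 1))**2 = ((-4/11 + 11/6) + (1**2 + 1))**2 = (97/66 + (1 + 1))**2 = (97/66 + 2)**2 = (229/66)**2 = 52441/4356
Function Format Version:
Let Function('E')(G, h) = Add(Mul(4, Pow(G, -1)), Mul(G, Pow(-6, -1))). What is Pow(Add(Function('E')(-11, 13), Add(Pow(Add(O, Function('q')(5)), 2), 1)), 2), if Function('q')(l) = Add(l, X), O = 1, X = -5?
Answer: Rational(52441, 4356) ≈ 12.039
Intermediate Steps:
Function('E')(G, h) = Add(Mul(4, Pow(G, -1)), Mul(Rational(-1, 6), G)) (Function('E')(G, h) = Add(Mul(4, Pow(G, -1)), Mul(G, Rational(-1, 6))) = Add(Mul(4, Pow(G, -1)), Mul(Rational(-1, 6), G)))
Function('q')(l) = Add(-5, l) (Function('q')(l) = Add(l, -5) = Add(-5, l))
Pow(Add(Function('E')(-11, 13), Add(Pow(Add(O, Function('q')(5)), 2), 1)), 2) = Pow(Add(Add(Mul(4, Pow(-11, -1)), Mul(Rational(-1, 6), -11)), Add(Pow(Add(1, Add(-5, 5)), 2), 1)), 2) = Pow(Add(Add(Mul(4, Rational(-1, 11)), Rational(11, 6)), Add(Pow(Add(1, 0), 2), 1)), 2) = Pow(Add(Add(Rational(-4, 11), Rational(11, 6)), Add(Pow(1, 2), 1)), 2) = Pow(Add(Rational(97, 66), Add(1, 1)), 2) = Pow(Add(Rational(97, 66), 2), 2) = Pow(Rational(229, 66), 2) = Rational(52441, 4356)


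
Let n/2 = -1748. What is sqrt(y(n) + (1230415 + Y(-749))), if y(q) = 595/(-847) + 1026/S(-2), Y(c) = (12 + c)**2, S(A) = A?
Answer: sqrt(214541506)/11 ≈ 1331.6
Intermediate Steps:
n = -3496 (n = 2*(-1748) = -3496)
y(q) = -62158/121 (y(q) = 595/(-847) + 1026/(-2) = 595*(-1/847) + 1026*(-1/2) = -85/121 - 513 = -62158/121)
sqrt(y(n) + (1230415 + Y(-749))) = sqrt(-62158/121 + (1230415 + (12 - 749)**2)) = sqrt(-62158/121 + (1230415 + (-737)**2)) = sqrt(-62158/121 + (1230415 + 543169)) = sqrt(-62158/121 + 1773584) = sqrt(214541506/121) = sqrt(214541506)/11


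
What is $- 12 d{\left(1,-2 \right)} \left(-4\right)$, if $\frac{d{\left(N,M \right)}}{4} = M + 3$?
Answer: $192$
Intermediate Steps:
$d{\left(N,M \right)} = 12 + 4 M$ ($d{\left(N,M \right)} = 4 \left(M + 3\right) = 4 \left(3 + M\right) = 12 + 4 M$)
$- 12 d{\left(1,-2 \right)} \left(-4\right) = - 12 \left(12 + 4 \left(-2\right)\right) \left(-4\right) = - 12 \left(12 - 8\right) \left(-4\right) = \left(-12\right) 4 \left(-4\right) = \left(-48\right) \left(-4\right) = 192$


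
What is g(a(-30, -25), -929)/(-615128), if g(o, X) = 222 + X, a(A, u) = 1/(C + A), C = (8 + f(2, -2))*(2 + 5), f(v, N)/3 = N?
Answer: 707/615128 ≈ 0.0011494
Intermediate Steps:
f(v, N) = 3*N
C = 14 (C = (8 + 3*(-2))*(2 + 5) = (8 - 6)*7 = 2*7 = 14)
a(A, u) = 1/(14 + A)
g(a(-30, -25), -929)/(-615128) = (222 - 929)/(-615128) = -707*(-1/615128) = 707/615128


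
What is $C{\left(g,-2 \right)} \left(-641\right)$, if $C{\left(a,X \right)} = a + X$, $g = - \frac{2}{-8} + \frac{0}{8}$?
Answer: $\frac{4487}{4} \approx 1121.8$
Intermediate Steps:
$g = \frac{1}{4}$ ($g = \left(-2\right) \left(- \frac{1}{8}\right) + 0 \cdot \frac{1}{8} = \frac{1}{4} + 0 = \frac{1}{4} \approx 0.25$)
$C{\left(a,X \right)} = X + a$
$C{\left(g,-2 \right)} \left(-641\right) = \left(-2 + \frac{1}{4}\right) \left(-641\right) = \left(- \frac{7}{4}\right) \left(-641\right) = \frac{4487}{4}$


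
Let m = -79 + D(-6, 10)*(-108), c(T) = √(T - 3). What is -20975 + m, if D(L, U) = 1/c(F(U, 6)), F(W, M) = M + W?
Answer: -21054 - 108*√13/13 ≈ -21084.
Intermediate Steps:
c(T) = √(-3 + T)
D(L, U) = (3 + U)^(-½) (D(L, U) = 1/(√(-3 + (6 + U))) = 1/(√(3 + U)) = (3 + U)^(-½))
m = -79 - 108*√13/13 (m = -79 - 108/√(3 + 10) = -79 - 108/√13 = -79 + (√13/13)*(-108) = -79 - 108*√13/13 ≈ -108.95)
-20975 + m = -20975 + (-79 - 108*√13/13) = -21054 - 108*√13/13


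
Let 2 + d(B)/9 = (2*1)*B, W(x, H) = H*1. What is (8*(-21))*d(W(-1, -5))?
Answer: 18144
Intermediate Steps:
W(x, H) = H
d(B) = -18 + 18*B (d(B) = -18 + 9*((2*1)*B) = -18 + 9*(2*B) = -18 + 18*B)
(8*(-21))*d(W(-1, -5)) = (8*(-21))*(-18 + 18*(-5)) = -168*(-18 - 90) = -168*(-108) = 18144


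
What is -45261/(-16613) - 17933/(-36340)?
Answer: 24591211/7641980 ≈ 3.2179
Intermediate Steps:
-45261/(-16613) - 17933/(-36340) = -45261*(-1/16613) - 17933*(-1/36340) = 45261/16613 + 227/460 = 24591211/7641980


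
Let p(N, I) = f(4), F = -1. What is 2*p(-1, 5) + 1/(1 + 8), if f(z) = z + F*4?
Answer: 1/9 ≈ 0.11111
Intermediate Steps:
f(z) = -4 + z (f(z) = z - 1*4 = z - 4 = -4 + z)
p(N, I) = 0 (p(N, I) = -4 + 4 = 0)
2*p(-1, 5) + 1/(1 + 8) = 2*0 + 1/(1 + 8) = 0 + 1/9 = 1/9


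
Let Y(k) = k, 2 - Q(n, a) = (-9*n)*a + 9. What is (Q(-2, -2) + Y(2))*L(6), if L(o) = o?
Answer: 186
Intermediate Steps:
Q(n, a) = -7 + 9*a*n (Q(n, a) = 2 - ((-9*n)*a + 9) = 2 - (-9*a*n + 9) = 2 - (9 - 9*a*n) = 2 + (-9 + 9*a*n) = -7 + 9*a*n)
(Q(-2, -2) + Y(2))*L(6) = ((-7 + 9*(-2)*(-2)) + 2)*6 = ((-7 + 36) + 2)*6 = (29 + 2)*6 = 31*6 = 186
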